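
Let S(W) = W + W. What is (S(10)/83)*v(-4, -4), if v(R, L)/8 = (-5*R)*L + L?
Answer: -13440/83 ≈ -161.93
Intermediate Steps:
v(R, L) = 8*L - 40*L*R (v(R, L) = 8*((-5*R)*L + L) = 8*(-5*L*R + L) = 8*(L - 5*L*R) = 8*L - 40*L*R)
S(W) = 2*W
(S(10)/83)*v(-4, -4) = ((2*10)/83)*(8*(-4)*(1 - 5*(-4))) = (20*(1/83))*(8*(-4)*(1 + 20)) = 20*(8*(-4)*21)/83 = (20/83)*(-672) = -13440/83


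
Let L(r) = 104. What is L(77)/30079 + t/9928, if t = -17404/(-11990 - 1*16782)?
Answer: 7557732545/2148004676216 ≈ 0.0035185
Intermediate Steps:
t = 4351/7193 (t = -17404/(-11990 - 16782) = -17404/(-28772) = -17404*(-1/28772) = 4351/7193 ≈ 0.60489)
L(77)/30079 + t/9928 = 104/30079 + (4351/7193)/9928 = 104*(1/30079) + (4351/7193)*(1/9928) = 104/30079 + 4351/71412104 = 7557732545/2148004676216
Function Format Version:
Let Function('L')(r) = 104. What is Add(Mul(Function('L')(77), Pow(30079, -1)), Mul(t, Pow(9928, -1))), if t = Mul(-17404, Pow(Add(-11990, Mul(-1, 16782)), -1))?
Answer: Rational(7557732545, 2148004676216) ≈ 0.0035185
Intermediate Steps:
t = Rational(4351, 7193) (t = Mul(-17404, Pow(Add(-11990, -16782), -1)) = Mul(-17404, Pow(-28772, -1)) = Mul(-17404, Rational(-1, 28772)) = Rational(4351, 7193) ≈ 0.60489)
Add(Mul(Function('L')(77), Pow(30079, -1)), Mul(t, Pow(9928, -1))) = Add(Mul(104, Pow(30079, -1)), Mul(Rational(4351, 7193), Pow(9928, -1))) = Add(Mul(104, Rational(1, 30079)), Mul(Rational(4351, 7193), Rational(1, 9928))) = Add(Rational(104, 30079), Rational(4351, 71412104)) = Rational(7557732545, 2148004676216)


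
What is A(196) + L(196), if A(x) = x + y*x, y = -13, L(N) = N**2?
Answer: 36064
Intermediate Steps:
A(x) = -12*x (A(x) = x - 13*x = -12*x)
A(196) + L(196) = -12*196 + 196**2 = -2352 + 38416 = 36064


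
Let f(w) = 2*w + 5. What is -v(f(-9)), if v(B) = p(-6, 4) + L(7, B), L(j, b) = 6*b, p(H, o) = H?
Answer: 84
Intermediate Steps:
f(w) = 5 + 2*w
v(B) = -6 + 6*B
-v(f(-9)) = -(-6 + 6*(5 + 2*(-9))) = -(-6 + 6*(5 - 18)) = -(-6 + 6*(-13)) = -(-6 - 78) = -1*(-84) = 84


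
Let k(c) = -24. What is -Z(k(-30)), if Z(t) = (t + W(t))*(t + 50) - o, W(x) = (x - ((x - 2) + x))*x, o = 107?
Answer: 16955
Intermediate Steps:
W(x) = x*(2 - x) (W(x) = (x - ((-2 + x) + x))*x = (x - (-2 + 2*x))*x = (x + (2 - 2*x))*x = (2 - x)*x = x*(2 - x))
Z(t) = -107 + (50 + t)*(t + t*(2 - t)) (Z(t) = (t + t*(2 - t))*(t + 50) - 1*107 = (t + t*(2 - t))*(50 + t) - 107 = (50 + t)*(t + t*(2 - t)) - 107 = -107 + (50 + t)*(t + t*(2 - t)))
-Z(k(-30)) = -(-107 - 1*(-24)³ - 47*(-24)² + 150*(-24)) = -(-107 - 1*(-13824) - 47*576 - 3600) = -(-107 + 13824 - 27072 - 3600) = -1*(-16955) = 16955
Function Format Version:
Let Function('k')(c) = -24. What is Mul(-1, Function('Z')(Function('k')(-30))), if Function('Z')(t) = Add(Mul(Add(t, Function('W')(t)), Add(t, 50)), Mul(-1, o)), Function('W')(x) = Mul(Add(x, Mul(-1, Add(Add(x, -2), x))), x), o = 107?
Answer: 16955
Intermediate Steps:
Function('W')(x) = Mul(x, Add(2, Mul(-1, x))) (Function('W')(x) = Mul(Add(x, Mul(-1, Add(Add(-2, x), x))), x) = Mul(Add(x, Mul(-1, Add(-2, Mul(2, x)))), x) = Mul(Add(x, Add(2, Mul(-2, x))), x) = Mul(Add(2, Mul(-1, x)), x) = Mul(x, Add(2, Mul(-1, x))))
Function('Z')(t) = Add(-107, Mul(Add(50, t), Add(t, Mul(t, Add(2, Mul(-1, t)))))) (Function('Z')(t) = Add(Mul(Add(t, Mul(t, Add(2, Mul(-1, t)))), Add(t, 50)), Mul(-1, 107)) = Add(Mul(Add(t, Mul(t, Add(2, Mul(-1, t)))), Add(50, t)), -107) = Add(Mul(Add(50, t), Add(t, Mul(t, Add(2, Mul(-1, t))))), -107) = Add(-107, Mul(Add(50, t), Add(t, Mul(t, Add(2, Mul(-1, t)))))))
Mul(-1, Function('Z')(Function('k')(-30))) = Mul(-1, Add(-107, Mul(-1, Pow(-24, 3)), Mul(-47, Pow(-24, 2)), Mul(150, -24))) = Mul(-1, Add(-107, Mul(-1, -13824), Mul(-47, 576), -3600)) = Mul(-1, Add(-107, 13824, -27072, -3600)) = Mul(-1, -16955) = 16955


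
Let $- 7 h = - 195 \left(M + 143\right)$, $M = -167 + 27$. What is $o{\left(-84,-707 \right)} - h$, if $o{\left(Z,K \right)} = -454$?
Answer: $- \frac{3763}{7} \approx -537.57$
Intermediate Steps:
$M = -140$
$h = \frac{585}{7}$ ($h = - \frac{\left(-195\right) \left(-140 + 143\right)}{7} = - \frac{\left(-195\right) 3}{7} = \left(- \frac{1}{7}\right) \left(-585\right) = \frac{585}{7} \approx 83.571$)
$o{\left(-84,-707 \right)} - h = -454 - \frac{585}{7} = - \frac{3763}{7}$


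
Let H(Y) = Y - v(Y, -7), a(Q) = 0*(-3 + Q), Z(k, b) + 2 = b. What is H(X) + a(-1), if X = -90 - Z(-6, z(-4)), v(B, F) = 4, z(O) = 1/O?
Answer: -367/4 ≈ -91.750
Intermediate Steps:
Z(k, b) = -2 + b
a(Q) = 0
X = -351/4 (X = -90 - (-2 + 1/(-4)) = -90 - (-2 - ¼) = -90 - 1*(-9/4) = -90 + 9/4 = -351/4 ≈ -87.750)
H(Y) = -4 + Y (H(Y) = Y - 1*4 = Y - 4 = -4 + Y)
H(X) + a(-1) = (-4 - 351/4) + 0 = -367/4 + 0 = -367/4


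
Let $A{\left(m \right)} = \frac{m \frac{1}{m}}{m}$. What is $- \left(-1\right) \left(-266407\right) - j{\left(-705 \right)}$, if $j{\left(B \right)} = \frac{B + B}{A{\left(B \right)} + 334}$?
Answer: $- \frac{62729595833}{235469} \approx -2.664 \cdot 10^{5}$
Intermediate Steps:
$A{\left(m \right)} = \frac{1}{m}$ ($A{\left(m \right)} = 1 \frac{1}{m} = \frac{1}{m}$)
$j{\left(B \right)} = \frac{2 B}{334 + \frac{1}{B}}$ ($j{\left(B \right)} = \frac{B + B}{\frac{1}{B} + 334} = \frac{2 B}{334 + \frac{1}{B}}$)
$- \left(-1\right) \left(-266407\right) - j{\left(-705 \right)} = - \left(-1\right) \left(-266407\right) - \frac{2 \left(-705\right)^{2}}{1 + 334 \left(-705\right)} = \left(-1\right) 266407 - 2 \cdot 497025 \frac{1}{1 - 235470} = -266407 - 2 \cdot 497025 \frac{1}{-235469} = -266407 - 2 \cdot 497025 \left(- \frac{1}{235469}\right) = -266407 - - \frac{994050}{235469} = -266407 + \frac{994050}{235469} = - \frac{62729595833}{235469}$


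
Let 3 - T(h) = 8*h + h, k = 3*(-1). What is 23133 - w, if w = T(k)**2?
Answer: 22233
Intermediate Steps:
k = -3
T(h) = 3 - 9*h (T(h) = 3 - (8*h + h) = 3 - 9*h)
w = 900 (w = (3 - 9*(-3))**2 = (3 + 27)**2 = 30**2 = 900)
23133 - w = 23133 - 1*900 = 23133 - 900 = 22233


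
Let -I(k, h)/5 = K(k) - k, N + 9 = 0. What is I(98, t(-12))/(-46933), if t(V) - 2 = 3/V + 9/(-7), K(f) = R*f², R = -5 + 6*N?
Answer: -2833670/46933 ≈ -60.377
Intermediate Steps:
N = -9 (N = -9 + 0 = -9)
R = -59 (R = -5 + 6*(-9) = -5 - 54 = -59)
K(f) = -59*f²
t(V) = 5/7 + 3/V (t(V) = 2 + (3/V + 9/(-7)) = 2 + (3/V + 9*(-⅐)) = 2 + (3/V - 9/7) = 2 + (-9/7 + 3/V) = 5/7 + 3/V)
I(k, h) = 5*k + 295*k² (I(k, h) = -5*(-59*k² - k) = -5*(-k - 59*k²) = 5*k + 295*k²)
I(98, t(-12))/(-46933) = (5*98*(1 + 59*98))/(-46933) = (5*98*(1 + 5782))*(-1/46933) = (5*98*5783)*(-1/46933) = 2833670*(-1/46933) = -2833670/46933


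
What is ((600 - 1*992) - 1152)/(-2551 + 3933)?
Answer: -772/691 ≈ -1.1172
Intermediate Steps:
((600 - 1*992) - 1152)/(-2551 + 3933) = ((600 - 992) - 1152)/1382 = (-392 - 1152)*(1/1382) = -1544*1/1382 = -772/691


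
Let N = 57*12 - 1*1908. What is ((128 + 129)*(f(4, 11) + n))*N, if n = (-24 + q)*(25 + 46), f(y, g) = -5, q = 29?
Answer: -110098800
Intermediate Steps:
n = 355 (n = (-24 + 29)*(25 + 46) = 5*71 = 355)
N = -1224 (N = 684 - 1908 = -1224)
((128 + 129)*(f(4, 11) + n))*N = ((128 + 129)*(-5 + 355))*(-1224) = (257*350)*(-1224) = 89950*(-1224) = -110098800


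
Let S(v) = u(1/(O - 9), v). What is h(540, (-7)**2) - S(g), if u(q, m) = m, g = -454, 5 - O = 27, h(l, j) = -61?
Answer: 393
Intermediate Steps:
O = -22 (O = 5 - 1*27 = 5 - 27 = -22)
S(v) = v
h(540, (-7)**2) - S(g) = -61 - 1*(-454) = -61 + 454 = 393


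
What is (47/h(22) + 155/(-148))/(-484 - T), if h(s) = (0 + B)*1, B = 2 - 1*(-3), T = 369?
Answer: -6181/631220 ≈ -0.0097921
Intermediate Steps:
B = 5 (B = 2 + 3 = 5)
h(s) = 5 (h(s) = (0 + 5)*1 = 5*1 = 5)
(47/h(22) + 155/(-148))/(-484 - T) = (47/5 + 155/(-148))/(-484 - 1*369) = (47*(⅕) + 155*(-1/148))/(-484 - 369) = (47/5 - 155/148)/(-853) = (6181/740)*(-1/853) = -6181/631220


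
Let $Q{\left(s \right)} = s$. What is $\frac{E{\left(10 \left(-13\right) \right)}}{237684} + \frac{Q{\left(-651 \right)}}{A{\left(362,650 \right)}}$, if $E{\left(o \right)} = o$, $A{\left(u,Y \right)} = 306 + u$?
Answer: $- \frac{38704781}{39693228} \approx -0.9751$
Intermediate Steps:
$\frac{E{\left(10 \left(-13\right) \right)}}{237684} + \frac{Q{\left(-651 \right)}}{A{\left(362,650 \right)}} = \frac{10 \left(-13\right)}{237684} - \frac{651}{306 + 362} = \left(-130\right) \frac{1}{237684} - \frac{651}{668} = - \frac{65}{118842} - \frac{651}{668} = - \frac{38704781}{39693228}$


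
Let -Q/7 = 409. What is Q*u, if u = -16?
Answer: 45808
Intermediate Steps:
Q = -2863 (Q = -7*409 = -2863)
Q*u = -2863*(-16) = 45808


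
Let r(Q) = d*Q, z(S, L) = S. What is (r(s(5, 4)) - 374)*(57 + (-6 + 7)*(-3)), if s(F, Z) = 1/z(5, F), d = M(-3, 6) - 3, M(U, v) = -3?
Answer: -101304/5 ≈ -20261.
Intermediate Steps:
d = -6 (d = -3 - 3 = -6)
s(F, Z) = 1/5
r(Q) = -6*Q
(r(s(5, 4)) - 374)*(57 + (-6 + 7)*(-3)) = (-6*1/5 - 374)*(57 + (-6 + 7)*(-3)) = (-6/5 - 374)*(57 + 1*(-3)) = -1876*(57 - 3)/5 = -1876/5*54 = -101304/5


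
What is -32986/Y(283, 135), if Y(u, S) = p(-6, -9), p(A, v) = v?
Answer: 32986/9 ≈ 3665.1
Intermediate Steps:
Y(u, S) = -9
-32986/Y(283, 135) = -32986/(-9) = -32986*(-1/9) = 32986/9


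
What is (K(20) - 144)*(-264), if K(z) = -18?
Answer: 42768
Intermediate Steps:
(K(20) - 144)*(-264) = (-18 - 144)*(-264) = -162*(-264) = 42768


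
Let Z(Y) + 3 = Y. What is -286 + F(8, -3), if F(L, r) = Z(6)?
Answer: -283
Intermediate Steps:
Z(Y) = -3 + Y
F(L, r) = 3 (F(L, r) = -3 + 6 = 3)
-286 + F(8, -3) = -286 + 3 = -283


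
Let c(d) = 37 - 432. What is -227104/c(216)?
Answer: 227104/395 ≈ 574.95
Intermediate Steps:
c(d) = -395
-227104/c(216) = -227104/(-395) = -227104*(-1/395) = 227104/395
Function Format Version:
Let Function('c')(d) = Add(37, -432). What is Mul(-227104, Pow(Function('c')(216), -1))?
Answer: Rational(227104, 395) ≈ 574.95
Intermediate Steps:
Function('c')(d) = -395
Mul(-227104, Pow(Function('c')(216), -1)) = Mul(-227104, Pow(-395, -1)) = Mul(-227104, Rational(-1, 395)) = Rational(227104, 395)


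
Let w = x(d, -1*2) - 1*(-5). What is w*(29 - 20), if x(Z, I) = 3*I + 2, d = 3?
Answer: 9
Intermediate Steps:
x(Z, I) = 2 + 3*I
w = 1 (w = (2 + 3*(-1*2)) - 1*(-5) = (2 + 3*(-2)) + 5 = (2 - 6) + 5 = -4 + 5 = 1)
w*(29 - 20) = 1*(29 - 20) = 1*9 = 9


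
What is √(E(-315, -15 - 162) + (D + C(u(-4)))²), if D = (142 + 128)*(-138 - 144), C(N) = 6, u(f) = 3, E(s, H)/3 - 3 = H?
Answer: 27*√7951146 ≈ 76134.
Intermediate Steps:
E(s, H) = 9 + 3*H
D = -76140 (D = 270*(-282) = -76140)
√(E(-315, -15 - 162) + (D + C(u(-4)))²) = √((9 + 3*(-15 - 162)) + (-76140 + 6)²) = √((9 + 3*(-177)) + (-76134)²) = √((9 - 531) + 5796385956) = √(-522 + 5796385956) = √5796385434 = 27*√7951146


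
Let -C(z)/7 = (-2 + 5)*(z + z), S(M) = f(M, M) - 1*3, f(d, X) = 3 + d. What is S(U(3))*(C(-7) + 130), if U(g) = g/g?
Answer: 424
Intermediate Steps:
U(g) = 1
S(M) = M (S(M) = (3 + M) - 1*3 = (3 + M) - 3 = M)
C(z) = -42*z (C(z) = -7*(-2 + 5)*(z + z) = -21*2*z = -42*z)
S(U(3))*(C(-7) + 130) = 1*(-42*(-7) + 130) = 1*(294 + 130) = 1*424 = 424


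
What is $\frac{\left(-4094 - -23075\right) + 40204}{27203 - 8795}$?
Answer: $\frac{59185}{18408} \approx 3.2152$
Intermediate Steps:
$\frac{\left(-4094 - -23075\right) + 40204}{27203 - 8795} = \frac{\left(-4094 + 23075\right) + 40204}{18408} = \left(18981 + 40204\right) \frac{1}{18408} = 59185 \cdot \frac{1}{18408} = \frac{59185}{18408}$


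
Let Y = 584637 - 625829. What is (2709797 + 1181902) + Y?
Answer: 3850507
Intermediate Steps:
Y = -41192
(2709797 + 1181902) + Y = (2709797 + 1181902) - 41192 = 3891699 - 41192 = 3850507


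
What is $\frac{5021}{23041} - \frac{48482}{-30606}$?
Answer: $\frac{635373244}{352596423} \approx 1.802$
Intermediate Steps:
$\frac{5021}{23041} - \frac{48482}{-30606} = 5021 \cdot \frac{1}{23041} - - \frac{24241}{15303} = \frac{5021}{23041} + \frac{24241}{15303} = \frac{635373244}{352596423}$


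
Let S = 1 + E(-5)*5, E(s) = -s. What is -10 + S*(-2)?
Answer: -62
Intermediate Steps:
S = 26 (S = 1 - 1*(-5)*5 = 1 + 5*5 = 1 + 25 = 26)
-10 + S*(-2) = -10 + 26*(-2) = -10 - 52 = -62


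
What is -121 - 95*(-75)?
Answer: 7004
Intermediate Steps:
-121 - 95*(-75) = -121 + 7125 = 7004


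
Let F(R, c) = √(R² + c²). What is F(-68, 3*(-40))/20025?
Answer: 4*√1189/20025 ≈ 0.0068878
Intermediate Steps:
F(-68, 3*(-40))/20025 = √((-68)² + (3*(-40))²)/20025 = √(4624 + (-120)²)*(1/20025) = √(4624 + 14400)*(1/20025) = √19024*(1/20025) = (4*√1189)*(1/20025) = 4*√1189/20025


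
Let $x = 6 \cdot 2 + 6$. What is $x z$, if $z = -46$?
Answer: $-828$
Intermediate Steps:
$x = 18$ ($x = 12 + 6 = 18$)
$x z = 18 \left(-46\right) = -828$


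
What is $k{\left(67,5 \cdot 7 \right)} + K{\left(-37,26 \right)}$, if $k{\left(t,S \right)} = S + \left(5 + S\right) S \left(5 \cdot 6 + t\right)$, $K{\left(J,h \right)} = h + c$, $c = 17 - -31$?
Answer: $135909$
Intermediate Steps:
$c = 48$ ($c = 17 + 31 = 48$)
$K{\left(J,h \right)} = 48 + h$ ($K{\left(J,h \right)} = h + 48 = 48 + h$)
$k{\left(t,S \right)} = S + S \left(5 + S\right) \left(30 + t\right)$
$k{\left(67,5 \cdot 7 \right)} + K{\left(-37,26 \right)} = 5 \cdot 7 \left(151 + 5 \cdot 67 + 30 \cdot 5 \cdot 7 + 5 \cdot 7 \cdot 67\right) + \left(48 + 26\right) = 35 \left(151 + 335 + 30 \cdot 35 + 35 \cdot 67\right) + 74 = 35 \left(151 + 335 + 1050 + 2345\right) + 74 = 35 \cdot 3881 + 74 = 135835 + 74 = 135909$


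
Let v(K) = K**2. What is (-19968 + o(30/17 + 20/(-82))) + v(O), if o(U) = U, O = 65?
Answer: -10971811/697 ≈ -15741.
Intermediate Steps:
(-19968 + o(30/17 + 20/(-82))) + v(O) = (-19968 + (30/17 + 20/(-82))) + 65**2 = (-19968 + (30*(1/17) + 20*(-1/82))) + 4225 = (-19968 + (30/17 - 10/41)) + 4225 = (-19968 + 1060/697) + 4225 = -13916636/697 + 4225 = -10971811/697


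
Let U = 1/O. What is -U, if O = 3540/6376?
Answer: -1594/885 ≈ -1.8011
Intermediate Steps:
O = 885/1594 (O = 3540*(1/6376) = 885/1594 ≈ 0.55521)
U = 1594/885 (U = 1/(885/1594) = 1594/885 ≈ 1.8011)
-U = -1*1594/885 = -1594/885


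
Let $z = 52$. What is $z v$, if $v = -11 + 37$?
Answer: $1352$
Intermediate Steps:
$v = 26$
$z v = 52 \cdot 26 = 1352$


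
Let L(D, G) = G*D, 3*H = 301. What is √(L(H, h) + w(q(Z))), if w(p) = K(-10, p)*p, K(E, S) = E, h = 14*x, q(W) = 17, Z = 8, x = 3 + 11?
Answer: √175458/3 ≈ 139.63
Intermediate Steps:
x = 14
H = 301/3 (H = (⅓)*301 = 301/3 ≈ 100.33)
h = 196 (h = 14*14 = 196)
L(D, G) = D*G
w(p) = -10*p
√(L(H, h) + w(q(Z))) = √((301/3)*196 - 10*17) = √(58996/3 - 170) = √(58486/3) = √175458/3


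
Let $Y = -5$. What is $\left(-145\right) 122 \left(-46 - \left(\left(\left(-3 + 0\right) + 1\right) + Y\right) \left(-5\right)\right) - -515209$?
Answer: $1948099$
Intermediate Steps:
$\left(-145\right) 122 \left(-46 - \left(\left(\left(-3 + 0\right) + 1\right) + Y\right) \left(-5\right)\right) - -515209 = \left(-145\right) 122 \left(-46 - \left(\left(\left(-3 + 0\right) + 1\right) - 5\right) \left(-5\right)\right) - -515209 = - 17690 \left(-46 - \left(\left(-3 + 1\right) - 5\right) \left(-5\right)\right) + 515209 = - 17690 \left(-46 - \left(-2 - 5\right) \left(-5\right)\right) + 515209 = - 17690 \left(-46 - \left(-7\right) \left(-5\right)\right) + 515209 = - 17690 \left(-46 - 35\right) + 515209 = \left(-17690\right) \left(-81\right) + 515209 = 1432890 + 515209 = 1948099$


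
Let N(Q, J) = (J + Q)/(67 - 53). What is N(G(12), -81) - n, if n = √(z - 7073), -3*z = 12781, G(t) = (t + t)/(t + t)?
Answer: -40/7 - 20*I*√255/3 ≈ -5.7143 - 106.46*I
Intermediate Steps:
G(t) = 1 (G(t) = (2*t)/((2*t)) = (2*t)*(1/(2*t)) = 1)
N(Q, J) = J/14 + Q/14 (N(Q, J) = (J + Q)/14 = (J + Q)*(1/14) = J/14 + Q/14)
z = -12781/3 (z = -⅓*12781 = -12781/3 ≈ -4260.3)
n = 20*I*√255/3 (n = √(-12781/3 - 7073) = √(-34000/3) = 20*I*√255/3 ≈ 106.46*I)
N(G(12), -81) - n = ((1/14)*(-81) + (1/14)*1) - 20*I*√255/3 = (-81/14 + 1/14) - 20*I*√255/3 = -40/7 - 20*I*√255/3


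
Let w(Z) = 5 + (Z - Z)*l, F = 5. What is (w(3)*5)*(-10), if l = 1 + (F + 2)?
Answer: -250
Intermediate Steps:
l = 8 (l = 1 + (5 + 2) = 1 + 7 = 8)
w(Z) = 5 (w(Z) = 5 + (Z - Z)*8 = 5 + 0*8 = 5 + 0 = 5)
(w(3)*5)*(-10) = (5*5)*(-10) = 25*(-10) = -250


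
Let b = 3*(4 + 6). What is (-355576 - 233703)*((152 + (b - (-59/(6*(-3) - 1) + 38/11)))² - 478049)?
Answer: 11512855479584920/43681 ≈ 2.6357e+11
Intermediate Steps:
b = 30 (b = 3*10 = 30)
(-355576 - 233703)*((152 + (b - (-59/(6*(-3) - 1) + 38/11)))² - 478049) = (-355576 - 233703)*((152 + (30 - (-59/(6*(-3) - 1) + 38/11)))² - 478049) = -589279*((152 + (30 - (-59/(-18 - 1) + 38*(1/11))))² - 478049) = -589279*((152 + (30 - (-59/(-19) + 38/11)))² - 478049) = -589279*((152 + (30 - (-59*(-1/19) + 38/11)))² - 478049) = -589279*((152 + (30 - (59/19 + 38/11)))² - 478049) = -589279*((152 + (30 - 1*1371/209))² - 478049) = -589279*((152 + (30 - 1371/209))² - 478049) = -589279*((152 + 4899/209)² - 478049) = -589279*((36667/209)² - 478049) = -589279*(1344468889/43681 - 478049) = -589279*(-19537189480/43681) = 11512855479584920/43681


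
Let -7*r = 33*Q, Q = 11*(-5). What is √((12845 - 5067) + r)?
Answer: √393827/7 ≈ 89.651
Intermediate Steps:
Q = -55
r = 1815/7 (r = -33*(-55)/7 = -⅐*(-1815) = 1815/7 ≈ 259.29)
√((12845 - 5067) + r) = √((12845 - 5067) + 1815/7) = √(7778 + 1815/7) = √(56261/7) = √393827/7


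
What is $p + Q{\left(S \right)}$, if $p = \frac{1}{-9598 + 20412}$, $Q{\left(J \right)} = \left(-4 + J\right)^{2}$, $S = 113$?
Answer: $\frac{128481135}{10814} \approx 11881.0$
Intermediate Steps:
$p = \frac{1}{10814} \approx 9.2473 \cdot 10^{-5}$
$p + Q{\left(S \right)} = \frac{1}{10814} + \left(-4 + 113\right)^{2} = \frac{1}{10814} + 109^{2} = \frac{1}{10814} + 11881 = \frac{128481135}{10814}$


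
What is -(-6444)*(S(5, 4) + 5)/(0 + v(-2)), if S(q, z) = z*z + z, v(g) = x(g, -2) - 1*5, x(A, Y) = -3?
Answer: -40275/2 ≈ -20138.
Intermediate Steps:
v(g) = -8 (v(g) = -3 - 1*5 = -3 - 5 = -8)
S(q, z) = z + z**2 (S(q, z) = z**2 + z = z + z**2)
-(-6444)*(S(5, 4) + 5)/(0 + v(-2)) = -(-6444)*(4*(1 + 4) + 5)/(0 - 8) = -(-6444)*(4*5 + 5)/(-8) = -(-6444)*(20 + 5)*(-1/8) = -(-6444)*25*(-1/8) = -(-6444)*(-25)/8 = -1611*25/2 = -40275/2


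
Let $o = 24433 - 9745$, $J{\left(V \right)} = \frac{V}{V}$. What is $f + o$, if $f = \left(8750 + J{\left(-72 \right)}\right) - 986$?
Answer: $22453$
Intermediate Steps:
$J{\left(V \right)} = 1$
$o = 14688$
$f = 7765$ ($f = \left(8750 + 1\right) - 986 = 8751 - 986 = 7765$)
$f + o = 7765 + 14688 = 22453$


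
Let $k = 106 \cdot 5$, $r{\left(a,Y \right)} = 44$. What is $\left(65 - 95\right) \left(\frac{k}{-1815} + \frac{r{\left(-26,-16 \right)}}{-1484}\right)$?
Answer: $\frac{433190}{44891} \approx 9.6498$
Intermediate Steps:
$k = 530$
$\left(65 - 95\right) \left(\frac{k}{-1815} + \frac{r{\left(-26,-16 \right)}}{-1484}\right) = \left(65 - 95\right) \left(\frac{530}{-1815} + \frac{44}{-1484}\right) = - 30 \left(530 \left(- \frac{1}{1815}\right) + 44 \left(- \frac{1}{1484}\right)\right) = - 30 \left(- \frac{106}{363} - \frac{11}{371}\right) = \left(-30\right) \left(- \frac{43319}{134673}\right) = \frac{433190}{44891}$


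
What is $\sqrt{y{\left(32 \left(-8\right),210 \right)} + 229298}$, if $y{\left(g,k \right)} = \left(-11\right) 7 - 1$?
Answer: $2 \sqrt{57305} \approx 478.77$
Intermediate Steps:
$y{\left(g,k \right)} = -78$ ($y{\left(g,k \right)} = -77 - 1 = -78$)
$\sqrt{y{\left(32 \left(-8\right),210 \right)} + 229298} = \sqrt{-78 + 229298} = \sqrt{229220} = 2 \sqrt{57305}$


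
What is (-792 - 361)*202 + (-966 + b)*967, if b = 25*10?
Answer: -925278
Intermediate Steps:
b = 250
(-792 - 361)*202 + (-966 + b)*967 = (-792 - 361)*202 + (-966 + 250)*967 = -1153*202 - 716*967 = -232906 - 692372 = -925278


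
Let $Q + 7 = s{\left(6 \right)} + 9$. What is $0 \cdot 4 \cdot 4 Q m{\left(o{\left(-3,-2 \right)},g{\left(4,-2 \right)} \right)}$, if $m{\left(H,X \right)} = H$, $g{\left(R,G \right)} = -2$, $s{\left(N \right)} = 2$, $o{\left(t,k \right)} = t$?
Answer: $0$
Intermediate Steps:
$Q = 4$ ($Q = -7 + \left(2 + 9\right) = -7 + 11 = 4$)
$0 \cdot 4 \cdot 4 Q m{\left(o{\left(-3,-2 \right)},g{\left(4,-2 \right)} \right)} = 0 \cdot 4 \cdot 4 \cdot 4 \left(-3\right) = 0 \cdot 4 \cdot 4 \left(-3\right) = 0 \cdot 4 \left(-3\right) = 0 \left(-3\right) = 0$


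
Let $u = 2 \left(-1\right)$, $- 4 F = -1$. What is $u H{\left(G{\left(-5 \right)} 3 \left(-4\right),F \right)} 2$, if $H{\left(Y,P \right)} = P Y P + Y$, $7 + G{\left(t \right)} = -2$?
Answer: $-459$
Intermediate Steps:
$G{\left(t \right)} = -9$ ($G{\left(t \right)} = -7 - 2 = -9$)
$F = \frac{1}{4}$ ($F = \left(- \frac{1}{4}\right) \left(-1\right) = \frac{1}{4} \approx 0.25$)
$u = -2$
$H{\left(Y,P \right)} = Y + Y P^{2}$ ($H{\left(Y,P \right)} = Y P^{2} + Y = Y + Y P^{2}$)
$u H{\left(G{\left(-5 \right)} 3 \left(-4\right),F \right)} 2 = - 2 \left(-9\right) 3 \left(-4\right) \left(1 + \left(\frac{1}{4}\right)^{2}\right) 2 = - 2 \left(-27\right) \left(-4\right) \left(1 + \frac{1}{16}\right) 2 = - 2 \cdot 108 \cdot \frac{17}{16} \cdot 2 = \left(-2\right) \frac{459}{4} \cdot 2 = \left(- \frac{459}{2}\right) 2 = -459$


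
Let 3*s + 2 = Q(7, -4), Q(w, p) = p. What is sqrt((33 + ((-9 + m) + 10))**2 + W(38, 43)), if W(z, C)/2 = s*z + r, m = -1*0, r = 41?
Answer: sqrt(1086) ≈ 32.955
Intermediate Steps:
s = -2 (s = -2/3 + (1/3)*(-4) = -2/3 - 4/3 = -2)
m = 0
W(z, C) = 82 - 4*z (W(z, C) = 2*(-2*z + 41) = 2*(41 - 2*z) = 82 - 4*z)
sqrt((33 + ((-9 + m) + 10))**2 + W(38, 43)) = sqrt((33 + ((-9 + 0) + 10))**2 + (82 - 4*38)) = sqrt((33 + (-9 + 10))**2 + (82 - 152)) = sqrt((33 + 1)**2 - 70) = sqrt(34**2 - 70) = sqrt(1156 - 70) = sqrt(1086)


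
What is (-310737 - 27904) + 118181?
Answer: -220460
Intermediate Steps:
(-310737 - 27904) + 118181 = -338641 + 118181 = -220460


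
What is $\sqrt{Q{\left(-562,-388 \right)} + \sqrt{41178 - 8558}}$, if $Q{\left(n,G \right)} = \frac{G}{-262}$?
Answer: $\frac{\sqrt{25414 + 34322 \sqrt{8155}}}{131} \approx 13.494$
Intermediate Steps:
$Q{\left(n,G \right)} = - \frac{G}{262}$ ($Q{\left(n,G \right)} = G \left(- \frac{1}{262}\right) = - \frac{G}{262}$)
$\sqrt{Q{\left(-562,-388 \right)} + \sqrt{41178 - 8558}} = \sqrt{\left(- \frac{1}{262}\right) \left(-388\right) + \sqrt{41178 - 8558}} = \sqrt{\frac{194}{131} + \sqrt{32620}} = \sqrt{\frac{194}{131} + 2 \sqrt{8155}}$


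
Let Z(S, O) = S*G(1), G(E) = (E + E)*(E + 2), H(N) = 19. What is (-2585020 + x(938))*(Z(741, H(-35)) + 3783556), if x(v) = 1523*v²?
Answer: 5066139755730784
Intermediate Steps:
G(E) = 2*E*(2 + E) (G(E) = (2*E)*(2 + E) = 2*E*(2 + E))
Z(S, O) = 6*S (Z(S, O) = S*(2*1*(2 + 1)) = S*(2*1*3) = S*6 = 6*S)
(-2585020 + x(938))*(Z(741, H(-35)) + 3783556) = (-2585020 + 1523*938²)*(6*741 + 3783556) = (-2585020 + 1523*879844)*(4446 + 3783556) = (-2585020 + 1340002412)*3788002 = 1337417392*3788002 = 5066139755730784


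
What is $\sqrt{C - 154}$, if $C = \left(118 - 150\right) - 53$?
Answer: $i \sqrt{239} \approx 15.46 i$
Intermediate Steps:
$C = -85$ ($C = -32 - 53 = -85$)
$\sqrt{C - 154} = \sqrt{-85 - 154} = \sqrt{-239} = i \sqrt{239}$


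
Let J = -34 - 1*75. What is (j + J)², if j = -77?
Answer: 34596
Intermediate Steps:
J = -109 (J = -34 - 75 = -109)
(j + J)² = (-77 - 109)² = (-186)² = 34596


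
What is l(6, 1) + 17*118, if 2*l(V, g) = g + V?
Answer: 4019/2 ≈ 2009.5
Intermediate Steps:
l(V, g) = V/2 + g/2 (l(V, g) = (g + V)/2 = (V + g)/2 = V/2 + g/2)
l(6, 1) + 17*118 = ((1/2)*6 + (1/2)*1) + 17*118 = (3 + 1/2) + 2006 = 7/2 + 2006 = 4019/2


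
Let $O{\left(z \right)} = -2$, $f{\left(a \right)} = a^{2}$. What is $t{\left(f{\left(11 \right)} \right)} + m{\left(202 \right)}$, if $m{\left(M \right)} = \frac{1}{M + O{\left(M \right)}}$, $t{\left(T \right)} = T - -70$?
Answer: $\frac{38201}{200} \approx 191.0$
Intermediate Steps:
$t{\left(T \right)} = 70 + T$ ($t{\left(T \right)} = T + 70 = 70 + T$)
$m{\left(M \right)} = \frac{1}{-2 + M}$ ($m{\left(M \right)} = \frac{1}{M - 2} = \frac{1}{-2 + M}$)
$t{\left(f{\left(11 \right)} \right)} + m{\left(202 \right)} = \left(70 + 11^{2}\right) + \frac{1}{-2 + 202} = \left(70 + 121\right) + \frac{1}{200} = 191 + \frac{1}{200} = \frac{38201}{200}$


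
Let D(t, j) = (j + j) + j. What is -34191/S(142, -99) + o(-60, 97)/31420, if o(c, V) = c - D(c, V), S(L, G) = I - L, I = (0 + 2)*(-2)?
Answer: 537114987/2293660 ≈ 234.17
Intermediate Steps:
I = -4 (I = 2*(-2) = -4)
S(L, G) = -4 - L
D(t, j) = 3*j (D(t, j) = 2*j + j = 3*j)
o(c, V) = c - 3*V
-34191/S(142, -99) + o(-60, 97)/31420 = -34191/(-4 - 1*142) + (-60 - 3*97)/31420 = -34191/(-4 - 142) + (-60 - 291)*(1/31420) = -34191/(-146) - 351*1/31420 = -34191*(-1/146) - 351/31420 = 34191/146 - 351/31420 = 537114987/2293660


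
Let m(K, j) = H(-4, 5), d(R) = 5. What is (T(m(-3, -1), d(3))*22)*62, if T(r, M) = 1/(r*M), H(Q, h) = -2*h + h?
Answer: -1364/25 ≈ -54.560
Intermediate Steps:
H(Q, h) = -h
m(K, j) = -5 (m(K, j) = -1*5 = -5)
T(r, M) = 1/(M*r)
(T(m(-3, -1), d(3))*22)*62 = ((1/(5*(-5)))*22)*62 = (((⅕)*(-⅕))*22)*62 = -1/25*22*62 = -22/25*62 = -1364/25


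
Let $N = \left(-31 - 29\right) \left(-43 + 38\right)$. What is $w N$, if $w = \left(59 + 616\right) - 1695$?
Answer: $-306000$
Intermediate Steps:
$N = 300$ ($N = \left(-60\right) \left(-5\right) = 300$)
$w = -1020$ ($w = 675 - 1695 = -1020$)
$w N = \left(-1020\right) 300 = -306000$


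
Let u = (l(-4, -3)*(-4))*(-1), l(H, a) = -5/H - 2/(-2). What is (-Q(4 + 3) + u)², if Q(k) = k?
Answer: 4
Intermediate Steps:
l(H, a) = 1 - 5/H (l(H, a) = -5/H - 2*(-½) = -5/H + 1 = 1 - 5/H)
u = 9 (u = (((-5 - 4)/(-4))*(-4))*(-1) = (-¼*(-9)*(-4))*(-1) = ((9/4)*(-4))*(-1) = -9*(-1) = 9)
(-Q(4 + 3) + u)² = (-(4 + 3) + 9)² = (-1*7 + 9)² = (-7 + 9)² = 2² = 4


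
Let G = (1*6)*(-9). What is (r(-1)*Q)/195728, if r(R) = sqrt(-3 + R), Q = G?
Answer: -27*I/48932 ≈ -0.00055179*I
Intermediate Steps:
G = -54 (G = 6*(-9) = -54)
Q = -54
(r(-1)*Q)/195728 = (sqrt(-3 - 1)*(-54))/195728 = (sqrt(-4)*(-54))*(1/195728) = ((2*I)*(-54))*(1/195728) = -108*I*(1/195728) = -27*I/48932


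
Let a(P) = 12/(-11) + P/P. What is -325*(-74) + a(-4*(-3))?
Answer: 264549/11 ≈ 24050.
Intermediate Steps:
a(P) = -1/11 (a(P) = 12*(-1/11) + 1 = -12/11 + 1 = -1/11)
-325*(-74) + a(-4*(-3)) = -325*(-74) - 1/11 = 24050 - 1/11 = 264549/11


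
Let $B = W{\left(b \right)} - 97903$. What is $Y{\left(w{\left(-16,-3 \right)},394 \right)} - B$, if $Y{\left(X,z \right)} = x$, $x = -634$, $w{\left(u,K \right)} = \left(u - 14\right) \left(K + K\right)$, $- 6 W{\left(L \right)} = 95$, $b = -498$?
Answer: $\frac{583709}{6} \approx 97285.0$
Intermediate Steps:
$W{\left(L \right)} = - \frac{95}{6}$ ($W{\left(L \right)} = \left(- \frac{1}{6}\right) 95 = - \frac{95}{6}$)
$w{\left(u,K \right)} = 2 K \left(-14 + u\right)$ ($w{\left(u,K \right)} = \left(-14 + u\right) 2 K = 2 K \left(-14 + u\right)$)
$Y{\left(X,z \right)} = -634$
$B = - \frac{587513}{6}$ ($B = - \frac{95}{6} - 97903 = - \frac{587513}{6} \approx -97919.0$)
$Y{\left(w{\left(-16,-3 \right)},394 \right)} - B = -634 - - \frac{587513}{6} = -634 + \frac{587513}{6} = \frac{583709}{6}$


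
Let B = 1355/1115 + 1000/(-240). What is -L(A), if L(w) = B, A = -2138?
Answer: 3949/1338 ≈ 2.9514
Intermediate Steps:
B = -3949/1338 (B = 1355*(1/1115) + 1000*(-1/240) = 271/223 - 25/6 = -3949/1338 ≈ -2.9514)
L(w) = -3949/1338
-L(A) = -1*(-3949/1338) = 3949/1338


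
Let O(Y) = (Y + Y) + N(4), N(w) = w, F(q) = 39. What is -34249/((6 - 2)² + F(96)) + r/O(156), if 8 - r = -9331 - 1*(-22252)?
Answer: -11532899/17380 ≈ -663.57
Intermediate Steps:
r = -12913 (r = 8 - (-9331 - 1*(-22252)) = 8 - (-9331 + 22252) = 8 - 1*12921 = 8 - 12921 = -12913)
O(Y) = 4 + 2*Y (O(Y) = (Y + Y) + 4 = 2*Y + 4 = 4 + 2*Y)
-34249/((6 - 2)² + F(96)) + r/O(156) = -34249/((6 - 2)² + 39) - 12913/(4 + 2*156) = -34249/(4² + 39) - 12913/(4 + 312) = -34249/(16 + 39) - 12913/316 = -34249/55 - 12913*1/316 = -34249*1/55 - 12913/316 = -34249/55 - 12913/316 = -11532899/17380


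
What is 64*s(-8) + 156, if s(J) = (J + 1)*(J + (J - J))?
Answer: 3740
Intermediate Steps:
s(J) = J*(1 + J) (s(J) = (1 + J)*(J + 0) = (1 + J)*J = J*(1 + J))
64*s(-8) + 156 = 64*(-8*(1 - 8)) + 156 = 64*(-8*(-7)) + 156 = 64*56 + 156 = 3584 + 156 = 3740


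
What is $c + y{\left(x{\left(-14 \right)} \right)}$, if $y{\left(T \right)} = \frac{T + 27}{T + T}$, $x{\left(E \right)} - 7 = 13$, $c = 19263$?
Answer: $\frac{770567}{40} \approx 19264.0$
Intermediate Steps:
$x{\left(E \right)} = 20$ ($x{\left(E \right)} = 7 + 13 = 20$)
$y{\left(T \right)} = \frac{27 + T}{2 T}$
$c + y{\left(x{\left(-14 \right)} \right)} = 19263 + \frac{27 + 20}{2 \cdot 20} = 19263 + \frac{1}{2} \cdot \frac{1}{20} \cdot 47 = 19263 + \frac{47}{40} = \frac{770567}{40}$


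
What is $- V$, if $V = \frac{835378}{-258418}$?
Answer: $\frac{417689}{129209} \approx 3.2327$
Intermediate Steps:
$V = - \frac{417689}{129209}$ ($V = 835378 \left(- \frac{1}{258418}\right) = - \frac{417689}{129209} \approx -3.2327$)
$- V = \left(-1\right) \left(- \frac{417689}{129209}\right) = \frac{417689}{129209}$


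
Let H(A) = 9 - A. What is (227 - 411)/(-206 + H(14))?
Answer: 184/211 ≈ 0.87204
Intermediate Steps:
(227 - 411)/(-206 + H(14)) = (227 - 411)/(-206 + (9 - 1*14)) = -184/(-206 + (9 - 14)) = -184/(-206 - 5) = -184/(-211) = -184*(-1/211) = 184/211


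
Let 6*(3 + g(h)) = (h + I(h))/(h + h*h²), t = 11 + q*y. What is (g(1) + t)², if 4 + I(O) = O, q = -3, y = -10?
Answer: 51529/36 ≈ 1431.4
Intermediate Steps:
I(O) = -4 + O
t = 41 (t = 11 - 3*(-10) = 11 + 30 = 41)
g(h) = -3 + (-4 + 2*h)/(6*(h + h³)) (g(h) = -3 + ((h + (-4 + h))/(h + h*h²))/6 = -3 + ((-4 + 2*h)/(h + h³))/6 = -3 + (-4 + 2*h)/(6*(h + h³)))
(g(1) + t)² = ((⅓)*(-2 - 9*1³ - 8*1)/(1*(1 + 1²)) + 41)² = ((⅓)*1*(-2 - 9*1 - 8)/(1 + 1) + 41)² = ((⅓)*1*(-2 - 9 - 8)/2 + 41)² = ((⅓)*1*(½)*(-19) + 41)² = (-19/6 + 41)² = (227/6)² = 51529/36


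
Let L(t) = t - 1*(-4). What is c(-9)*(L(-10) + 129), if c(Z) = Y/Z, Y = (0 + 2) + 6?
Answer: -328/3 ≈ -109.33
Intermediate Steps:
Y = 8 (Y = 2 + 6 = 8)
L(t) = 4 + t (L(t) = t + 4 = 4 + t)
c(Z) = 8/Z
c(-9)*(L(-10) + 129) = (8/(-9))*((4 - 10) + 129) = (8*(-1/9))*(-6 + 129) = -8/9*123 = -328/3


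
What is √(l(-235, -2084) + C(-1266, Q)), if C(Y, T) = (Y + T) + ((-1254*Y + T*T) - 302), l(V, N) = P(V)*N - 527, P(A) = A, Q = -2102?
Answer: 3*√721279 ≈ 2547.8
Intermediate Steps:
l(V, N) = -527 + N*V (l(V, N) = V*N - 527 = N*V - 527 = -527 + N*V)
C(Y, T) = -302 + T + T² - 1253*Y (C(Y, T) = (T + Y) + ((-1254*Y + T²) - 302) = (T + Y) + ((T² - 1254*Y) - 302) = (T + Y) + (-302 + T² - 1254*Y) = -302 + T + T² - 1253*Y)
√(l(-235, -2084) + C(-1266, Q)) = √((-527 - 2084*(-235)) + (-302 - 2102 + (-2102)² - 1253*(-1266))) = √((-527 + 489740) + (-302 - 2102 + 4418404 + 1586298)) = √(489213 + 6002298) = √6491511 = 3*√721279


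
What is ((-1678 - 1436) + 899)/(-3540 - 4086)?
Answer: 2215/7626 ≈ 0.29045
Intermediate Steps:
((-1678 - 1436) + 899)/(-3540 - 4086) = (-3114 + 899)/(-7626) = -2215*(-1/7626) = 2215/7626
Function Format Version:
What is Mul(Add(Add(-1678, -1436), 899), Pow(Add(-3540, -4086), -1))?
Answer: Rational(2215, 7626) ≈ 0.29045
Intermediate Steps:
Mul(Add(Add(-1678, -1436), 899), Pow(Add(-3540, -4086), -1)) = Mul(Add(-3114, 899), Pow(-7626, -1)) = Mul(-2215, Rational(-1, 7626)) = Rational(2215, 7626)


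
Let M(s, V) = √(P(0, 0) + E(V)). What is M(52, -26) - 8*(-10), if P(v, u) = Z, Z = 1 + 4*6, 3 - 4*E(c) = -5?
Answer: 80 + 3*√3 ≈ 85.196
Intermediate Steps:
E(c) = 2 (E(c) = ¾ - ¼*(-5) = ¾ + 5/4 = 2)
Z = 25 (Z = 1 + 24 = 25)
P(v, u) = 25
M(s, V) = 3*√3 (M(s, V) = √(25 + 2) = √27 = 3*√3)
M(52, -26) - 8*(-10) = 3*√3 - 8*(-10) = 3*√3 - (-80) = 3*√3 - 1*(-80) = 3*√3 + 80 = 80 + 3*√3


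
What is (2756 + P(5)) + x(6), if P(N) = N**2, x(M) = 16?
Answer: 2797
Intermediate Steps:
(2756 + P(5)) + x(6) = (2756 + 5**2) + 16 = (2756 + 25) + 16 = 2781 + 16 = 2797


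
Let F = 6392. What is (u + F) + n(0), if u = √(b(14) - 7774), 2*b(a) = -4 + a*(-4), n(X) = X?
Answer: 6392 + 2*I*√1951 ≈ 6392.0 + 88.34*I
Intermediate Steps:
b(a) = -2 - 2*a (b(a) = (-4 + a*(-4))/2 = (-4 - 4*a)/2 = -2 - 2*a)
u = 2*I*√1951 (u = √((-2 - 2*14) - 7774) = √((-2 - 28) - 7774) = √(-30 - 7774) = √(-7804) = 2*I*√1951 ≈ 88.34*I)
(u + F) + n(0) = (2*I*√1951 + 6392) + 0 = (6392 + 2*I*√1951) + 0 = 6392 + 2*I*√1951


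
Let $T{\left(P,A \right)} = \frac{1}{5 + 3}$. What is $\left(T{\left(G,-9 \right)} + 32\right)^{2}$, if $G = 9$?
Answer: $\frac{66049}{64} \approx 1032.0$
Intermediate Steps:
$T{\left(P,A \right)} = \frac{1}{8}$
$\left(T{\left(G,-9 \right)} + 32\right)^{2} = \left(\frac{1}{8} + 32\right)^{2} = \left(\frac{257}{8}\right)^{2} = \frac{66049}{64}$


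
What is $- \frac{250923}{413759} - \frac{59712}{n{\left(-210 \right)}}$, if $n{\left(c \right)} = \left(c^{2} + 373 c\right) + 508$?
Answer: $\frac{8122376001}{6976390499} \approx 1.1643$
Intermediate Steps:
$n{\left(c \right)} = 508 + c^{2} + 373 c$
$- \frac{250923}{413759} - \frac{59712}{n{\left(-210 \right)}} = - \frac{250923}{413759} - \frac{59712}{508 + \left(-210\right)^{2} + 373 \left(-210\right)} = \left(-250923\right) \frac{1}{413759} - \frac{59712}{508 + 44100 - 78330} = - \frac{250923}{413759} - \frac{59712}{-33722} = - \frac{250923}{413759} - - \frac{29856}{16861} = - \frac{250923}{413759} + \frac{29856}{16861} = \frac{8122376001}{6976390499}$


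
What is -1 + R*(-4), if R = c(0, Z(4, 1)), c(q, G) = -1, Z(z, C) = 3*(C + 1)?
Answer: 3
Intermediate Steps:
Z(z, C) = 3 + 3*C (Z(z, C) = 3*(1 + C) = 3 + 3*C)
R = -1
-1 + R*(-4) = -1 - 1*(-4) = -1 + 4 = 3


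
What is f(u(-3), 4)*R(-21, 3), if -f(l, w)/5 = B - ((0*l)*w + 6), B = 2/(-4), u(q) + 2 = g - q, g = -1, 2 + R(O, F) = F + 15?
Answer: 520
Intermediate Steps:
R(O, F) = 13 + F (R(O, F) = -2 + (F + 15) = -2 + (15 + F) = 13 + F)
u(q) = -3 - q (u(q) = -2 + (-1 - q) = -3 - q)
B = -½ (B = 2*(-¼) = -½ ≈ -0.50000)
f(l, w) = 65/2 (f(l, w) = -5*(-½ - ((0*l)*w + 6)) = -5*(-½ - (0*w + 6)) = -5*(-½ - (0 + 6)) = -5*(-½ - 1*6) = -5*(-½ - 6) = -5*(-13/2) = 65/2)
f(u(-3), 4)*R(-21, 3) = 65*(13 + 3)/2 = (65/2)*16 = 520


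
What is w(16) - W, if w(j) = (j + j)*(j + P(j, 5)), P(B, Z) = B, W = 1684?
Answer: -660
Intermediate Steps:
w(j) = 4*j**2 (w(j) = (j + j)*(j + j) = (2*j)*(2*j) = 4*j**2)
w(16) - W = 4*16**2 - 1*1684 = 4*256 - 1684 = 1024 - 1684 = -660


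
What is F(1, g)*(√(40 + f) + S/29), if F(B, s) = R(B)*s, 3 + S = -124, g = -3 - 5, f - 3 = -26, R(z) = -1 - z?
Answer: -2032/29 + 16*√17 ≈ -4.0993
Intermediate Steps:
f = -23 (f = 3 - 26 = -23)
g = -8
S = -127 (S = -3 - 124 = -127)
F(B, s) = s*(-1 - B) (F(B, s) = (-1 - B)*s = s*(-1 - B))
F(1, g)*(√(40 + f) + S/29) = (-1*(-8)*(1 + 1))*(√(40 - 23) - 127/29) = (-1*(-8)*2)*(√17 - 127*1/29) = 16*(√17 - 127/29) = 16*(-127/29 + √17) = -2032/29 + 16*√17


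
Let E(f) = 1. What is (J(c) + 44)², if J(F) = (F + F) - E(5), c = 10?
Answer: 3969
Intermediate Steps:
J(F) = -1 + 2*F (J(F) = (F + F) - 1*1 = 2*F - 1 = -1 + 2*F)
(J(c) + 44)² = ((-1 + 2*10) + 44)² = ((-1 + 20) + 44)² = (19 + 44)² = 63² = 3969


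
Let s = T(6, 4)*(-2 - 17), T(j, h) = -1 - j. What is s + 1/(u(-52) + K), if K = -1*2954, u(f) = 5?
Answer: 392216/2949 ≈ 133.00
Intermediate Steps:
K = -2954
s = 133 (s = (-1 - 1*6)*(-2 - 17) = (-1 - 6)*(-19) = -7*(-19) = 133)
s + 1/(u(-52) + K) = 133 + 1/(5 - 2954) = 133 + 1/(-2949) = 133 - 1/2949 = 392216/2949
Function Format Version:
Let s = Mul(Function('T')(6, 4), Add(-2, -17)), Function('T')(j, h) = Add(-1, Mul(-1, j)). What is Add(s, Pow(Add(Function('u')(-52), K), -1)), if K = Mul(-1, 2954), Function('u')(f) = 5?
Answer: Rational(392216, 2949) ≈ 133.00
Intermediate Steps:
K = -2954
s = 133 (s = Mul(Add(-1, Mul(-1, 6)), Add(-2, -17)) = Mul(Add(-1, -6), -19) = Mul(-7, -19) = 133)
Add(s, Pow(Add(Function('u')(-52), K), -1)) = Add(133, Pow(Add(5, -2954), -1)) = Add(133, Pow(-2949, -1)) = Add(133, Rational(-1, 2949)) = Rational(392216, 2949)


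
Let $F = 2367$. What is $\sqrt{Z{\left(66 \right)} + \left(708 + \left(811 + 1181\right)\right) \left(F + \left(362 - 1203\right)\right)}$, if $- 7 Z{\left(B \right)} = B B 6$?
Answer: $\frac{36 \sqrt{155638}}{7} \approx 2028.9$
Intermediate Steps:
$Z{\left(B \right)} = - \frac{6 B^{2}}{7}$ ($Z{\left(B \right)} = - \frac{B B 6}{7} = - \frac{B^{2} \cdot 6}{7} = - \frac{6 B^{2}}{7}$)
$\sqrt{Z{\left(66 \right)} + \left(708 + \left(811 + 1181\right)\right) \left(F + \left(362 - 1203\right)\right)} = \sqrt{- \frac{6 \cdot 66^{2}}{7} + \left(708 + \left(811 + 1181\right)\right) \left(2367 + \left(362 - 1203\right)\right)} = \sqrt{\left(- \frac{6}{7}\right) 4356 + \left(708 + 1992\right) \left(2367 - 841\right)} = \sqrt{- \frac{26136}{7} + 2700 \cdot 1526} = \sqrt{- \frac{26136}{7} + 4120200} = \sqrt{\frac{28815264}{7}} = \frac{36 \sqrt{155638}}{7}$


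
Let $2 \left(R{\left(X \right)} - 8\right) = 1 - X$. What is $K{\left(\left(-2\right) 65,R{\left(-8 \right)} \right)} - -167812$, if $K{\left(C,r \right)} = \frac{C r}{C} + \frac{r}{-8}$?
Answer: $\frac{2685167}{16} \approx 1.6782 \cdot 10^{5}$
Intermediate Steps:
$R{\left(X \right)} = \frac{17}{2} - \frac{X}{2}$ ($R{\left(X \right)} = 8 + \frac{1 - X}{2} = 8 - \left(- \frac{1}{2} + \frac{X}{2}\right) = \frac{17}{2} - \frac{X}{2}$)
$K{\left(C,r \right)} = \frac{7 r}{8}$ ($K{\left(C,r \right)} = r + r \left(- \frac{1}{8}\right) = r - \frac{r}{8} = \frac{7 r}{8}$)
$K{\left(\left(-2\right) 65,R{\left(-8 \right)} \right)} - -167812 = \frac{7 \left(\frac{17}{2} - -4\right)}{8} - -167812 = \frac{7 \left(\frac{17}{2} + 4\right)}{8} + 167812 = \frac{7}{8} \cdot \frac{25}{2} + 167812 = \frac{175}{16} + 167812 = \frac{2685167}{16}$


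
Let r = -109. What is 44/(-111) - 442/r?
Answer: 44266/12099 ≈ 3.6586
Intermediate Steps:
44/(-111) - 442/r = 44/(-111) - 442/(-109) = 44*(-1/111) - 442*(-1/109) = -44/111 + 442/109 = 44266/12099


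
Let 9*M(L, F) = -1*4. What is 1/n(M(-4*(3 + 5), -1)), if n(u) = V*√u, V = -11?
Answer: 3*I/22 ≈ 0.13636*I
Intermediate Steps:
M(L, F) = -4/9 (M(L, F) = (-1*4)/9 = (⅑)*(-4) = -4/9)
n(u) = -11*√u
1/n(M(-4*(3 + 5), -1)) = 1/(-22*I/3) = 3*I/22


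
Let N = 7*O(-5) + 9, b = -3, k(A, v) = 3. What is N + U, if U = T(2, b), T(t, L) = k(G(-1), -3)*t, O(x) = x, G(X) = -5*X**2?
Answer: -20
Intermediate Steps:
T(t, L) = 3*t
U = 6 (U = 3*2 = 6)
N = -26 (N = 7*(-5) + 9 = -35 + 9 = -26)
N + U = -26 + 6 = -20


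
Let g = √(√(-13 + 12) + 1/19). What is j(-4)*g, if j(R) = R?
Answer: -4*√(19 + 361*I)/19 ≈ -2.9038 - 2.755*I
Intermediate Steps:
g = √(1/19 + I) (g = √(√(-1) + 1/19) = √(I + 1/19) = √(1/19 + I) ≈ 0.72595 + 0.68875*I)
j(-4)*g = -4*√(19 + 361*I)/19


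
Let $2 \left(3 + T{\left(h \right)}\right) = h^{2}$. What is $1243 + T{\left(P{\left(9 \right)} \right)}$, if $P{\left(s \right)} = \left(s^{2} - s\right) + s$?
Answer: $\frac{9041}{2} \approx 4520.5$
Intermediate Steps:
$P{\left(s \right)} = s^{2}$
$T{\left(h \right)} = -3 + \frac{h^{2}}{2}$
$1243 + T{\left(P{\left(9 \right)} \right)} = 1243 - \left(3 - \frac{\left(9^{2}\right)^{2}}{2}\right) = 1243 - \left(3 - \frac{81^{2}}{2}\right) = 1243 + \left(-3 + \frac{1}{2} \cdot 6561\right) = 1243 + \left(-3 + \frac{6561}{2}\right) = 1243 + \frac{6555}{2} = \frac{9041}{2}$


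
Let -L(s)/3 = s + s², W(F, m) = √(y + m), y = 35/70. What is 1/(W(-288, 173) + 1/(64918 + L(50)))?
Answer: -57268/569014733463 + 1639811912*√694/569014733463 ≈ 0.075919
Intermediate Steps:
y = ½ (y = 35*(1/70) = ½ ≈ 0.50000)
W(F, m) = √(½ + m)
L(s) = -3*s - 3*s² (L(s) = -3*(s + s²) = -3*s - 3*s²)
1/(W(-288, 173) + 1/(64918 + L(50))) = 1/(√(2 + 4*173)/2 + 1/(64918 - 3*50*(1 + 50))) = 1/(√(2 + 692)/2 + 1/(64918 - 3*50*51)) = 1/(√694/2 + 1/(64918 - 7650)) = 1/(√694/2 + 1/57268) = 1/(1/57268 + √694/2)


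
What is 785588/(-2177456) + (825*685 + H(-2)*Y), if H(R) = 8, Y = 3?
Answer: 13375937993/23668 ≈ 5.6515e+5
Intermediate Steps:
785588/(-2177456) + (825*685 + H(-2)*Y) = 785588/(-2177456) + (825*685 + 8*3) = 785588*(-1/2177456) + (565125 + 24) = -8539/23668 + 565149 = 13375937993/23668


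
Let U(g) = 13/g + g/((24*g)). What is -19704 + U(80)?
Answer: -4728911/240 ≈ -19704.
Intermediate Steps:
U(g) = 1/24 + 13/g (U(g) = 13/g + g*(1/(24*g)) = 13/g + 1/24 = 1/24 + 13/g)
-19704 + U(80) = -19704 + (1/24)*(312 + 80)/80 = -19704 + (1/24)*(1/80)*392 = -19704 + 49/240 = -4728911/240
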